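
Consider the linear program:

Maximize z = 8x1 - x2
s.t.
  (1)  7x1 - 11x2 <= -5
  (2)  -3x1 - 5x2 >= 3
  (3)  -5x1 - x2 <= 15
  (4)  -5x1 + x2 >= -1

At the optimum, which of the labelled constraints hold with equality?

(1) and (2)

Feasible corners and z = 8x1 - x2:
  (-29/34, -3/34) → z = -229/34
  (-85/31, -40/31) → z = -640/31
  (-36/11, 15/11) → z = -303/11

The maximum is at (-29/34, -3/34). Substituting into each constraint, equality holds for (1) and (2); the remaining constraints have slack.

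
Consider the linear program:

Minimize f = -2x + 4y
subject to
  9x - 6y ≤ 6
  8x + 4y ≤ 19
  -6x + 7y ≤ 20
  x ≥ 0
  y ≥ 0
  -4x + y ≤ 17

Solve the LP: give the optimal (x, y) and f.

Feasible corners and f = -2x + 4y:
  (23/14, 41/28) → f = 18/7
  (2/3, 0) → f = -4/3
  (53/80, 137/40) → f = 99/8
  (0, 20/7) → f = 80/7
  (0, 0) → f = 0

At the optimal vertex, 9x - 6y = 6 and y = 0.
Solving simultaneously gives x = 2/3, y = 0.

x = 2/3, y = 0, minimum f = -4/3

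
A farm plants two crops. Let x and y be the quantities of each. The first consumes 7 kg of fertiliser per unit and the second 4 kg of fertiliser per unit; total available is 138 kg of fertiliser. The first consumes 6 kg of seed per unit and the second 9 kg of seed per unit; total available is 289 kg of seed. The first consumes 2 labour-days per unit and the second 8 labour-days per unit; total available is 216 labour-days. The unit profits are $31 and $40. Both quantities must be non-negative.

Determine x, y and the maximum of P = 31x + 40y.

At the optimal vertex, 7x + 4y = 138 and 2x + 8y = 216.
Solving simultaneously gives x = 5, y = 103/4.

x = 5, y = 103/4, maximum P = 1185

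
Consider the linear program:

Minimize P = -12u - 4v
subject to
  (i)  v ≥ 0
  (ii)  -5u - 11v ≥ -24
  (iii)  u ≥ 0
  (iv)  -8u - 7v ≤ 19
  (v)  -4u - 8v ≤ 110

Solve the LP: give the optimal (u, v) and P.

u = 24/5, v = 0, minimum P = -288/5

Vertices and P = -12u - 4v:
  (24/5, 0) → P = -288/5
  (0, 0) → P = 0
  (0, 24/11) → P = -96/11

The optimum lies where v = 0 and -5u - 11v = -24.
Solving simultaneously gives u = 24/5, v = 0.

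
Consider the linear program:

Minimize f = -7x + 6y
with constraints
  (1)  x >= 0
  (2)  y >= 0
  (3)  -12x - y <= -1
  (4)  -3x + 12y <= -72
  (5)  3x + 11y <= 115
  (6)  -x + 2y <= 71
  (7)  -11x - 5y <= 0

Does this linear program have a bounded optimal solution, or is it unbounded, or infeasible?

bounded optimum

Vertices and f = -7x + 6y:
  (24, 0) → f = -168
  (115/3, 0) → f = -805/3
  (724/23, 43/23) → f = -4810/23
The feasible region has finitely many vertices and no improving ray; the minimum is -805/3 at (115/3, 0).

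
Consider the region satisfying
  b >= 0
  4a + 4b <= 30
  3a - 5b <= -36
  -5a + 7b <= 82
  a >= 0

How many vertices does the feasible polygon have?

Pairwise boundary intersections that survive every other constraint:
  (3/16, 117/16)
  (0, 15/2)
  (0, 36/5)

3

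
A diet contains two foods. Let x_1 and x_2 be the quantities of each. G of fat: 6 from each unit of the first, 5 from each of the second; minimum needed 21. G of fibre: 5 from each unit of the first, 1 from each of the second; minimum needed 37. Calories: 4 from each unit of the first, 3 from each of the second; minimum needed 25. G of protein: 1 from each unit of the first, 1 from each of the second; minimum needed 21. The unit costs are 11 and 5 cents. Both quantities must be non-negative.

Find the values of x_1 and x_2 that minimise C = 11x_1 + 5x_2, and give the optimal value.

x_1 = 4, x_2 = 17, minimum C = 129

Corner points and C = 11x_1 + 5x_2:
  (0, 37) → C = 185
  (21, 0) → C = 231
  (4, 17) → C = 129
The feasible region is unbounded (it extends along (0, 1), (1, 0)), but C strictly increases along every unbounded feasible direction, so there is no improving ray and the minimum is attained at a vertex.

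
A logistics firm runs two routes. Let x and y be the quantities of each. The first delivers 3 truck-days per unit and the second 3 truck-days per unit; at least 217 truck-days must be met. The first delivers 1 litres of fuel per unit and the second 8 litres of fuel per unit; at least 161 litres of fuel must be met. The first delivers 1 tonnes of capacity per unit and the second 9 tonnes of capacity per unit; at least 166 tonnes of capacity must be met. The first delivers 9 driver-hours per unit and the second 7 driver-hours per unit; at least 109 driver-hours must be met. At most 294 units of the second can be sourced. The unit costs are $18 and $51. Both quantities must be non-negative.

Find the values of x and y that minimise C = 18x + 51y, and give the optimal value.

Feasible corners and C = 18x + 51y:
  (0, 217/3) → C = 3689
  (0, 294) → C = 14994
  (166, 0) → C = 2988
  (179/3, 38/3) → C = 1720
  (121, 5) → C = 2433
The feasible region is unbounded (it extends along (1, 0)), but C strictly increases along every unbounded feasible direction, so there is no improving ray and the minimum is attained at a vertex.

x = 179/3, y = 38/3, minimum C = 1720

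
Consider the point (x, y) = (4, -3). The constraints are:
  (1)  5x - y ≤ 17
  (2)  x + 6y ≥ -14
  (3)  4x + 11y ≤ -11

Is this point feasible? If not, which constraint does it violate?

Constraint (1): 5x - y = 23, which is not ≤ 17. All other constraints are satisfied.

not feasible — violates (1)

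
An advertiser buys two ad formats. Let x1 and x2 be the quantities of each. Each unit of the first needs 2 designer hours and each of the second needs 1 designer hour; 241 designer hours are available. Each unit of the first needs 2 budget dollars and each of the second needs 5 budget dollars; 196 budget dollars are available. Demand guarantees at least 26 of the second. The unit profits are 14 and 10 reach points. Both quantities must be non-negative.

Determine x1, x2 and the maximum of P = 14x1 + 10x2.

Feasible corners and P = 14x1 + 10x2:
  (0, 196/5) → P = 392
  (0, 26) → P = 260
  (33, 26) → P = 722

x1 = 33, x2 = 26, maximum P = 722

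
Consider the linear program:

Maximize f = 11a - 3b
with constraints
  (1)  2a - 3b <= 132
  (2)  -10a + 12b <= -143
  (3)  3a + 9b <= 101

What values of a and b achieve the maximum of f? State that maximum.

Corner points and f = 11a - 3b:
  (-385/2, -517/3) → f = -3201/2
  (497/9, -194/27) → f = 629
  (119/6, 83/18) → f = 613/3

The optimum lies where 2a - 3b = 132 and 3a + 9b = 101.
Solving simultaneously gives a = 497/9, b = -194/27.

a = 497/9, b = -194/27, maximum f = 629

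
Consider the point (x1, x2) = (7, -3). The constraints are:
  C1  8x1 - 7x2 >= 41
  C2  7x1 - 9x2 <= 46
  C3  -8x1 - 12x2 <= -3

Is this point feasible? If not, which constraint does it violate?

not feasible — violates C2

Constraint C2: 7x1 - 9x2 = 76, which is not ≤ 46. All other constraints are satisfied.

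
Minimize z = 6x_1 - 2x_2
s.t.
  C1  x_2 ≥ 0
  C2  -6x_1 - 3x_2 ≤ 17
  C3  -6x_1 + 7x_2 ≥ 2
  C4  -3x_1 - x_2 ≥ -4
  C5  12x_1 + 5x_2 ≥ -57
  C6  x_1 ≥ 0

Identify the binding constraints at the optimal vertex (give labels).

Extreme points and z = 6x_1 - 2x_2:
  (26/27, 10/9) → z = 32/9
  (0, 2/7) → z = -4/7
  (0, 4) → z = -8

The minimum is at (0, 4). Substituting into each constraint, equality holds for C4 and C6; the remaining constraints have slack.

C4 and C6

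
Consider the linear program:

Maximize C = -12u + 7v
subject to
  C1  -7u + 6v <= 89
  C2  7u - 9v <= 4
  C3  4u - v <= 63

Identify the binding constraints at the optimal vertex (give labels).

C1 and C2

Extreme points and C = -12u + 7v:
  (-275/7, -31) → C = 1781/7
  (467/17, 797/17) → C = -25/17
  (563/29, 425/29) → C = -3781/29

The maximum is at (-275/7, -31). Substituting into each constraint, equality holds for C1 and C2; the remaining constraints have slack.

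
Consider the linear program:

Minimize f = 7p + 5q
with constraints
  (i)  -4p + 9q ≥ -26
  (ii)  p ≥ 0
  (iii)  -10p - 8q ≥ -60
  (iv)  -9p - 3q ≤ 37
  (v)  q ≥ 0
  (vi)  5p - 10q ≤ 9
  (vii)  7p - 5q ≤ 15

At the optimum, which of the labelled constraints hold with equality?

Extreme points and f = 7p + 5q:
  (0, 15/2) → f = 75/2
  (0, 0) → f = 0
  (210/53, 135/53) → f = 2145/53
  (9/5, 0) → f = 63/5
  (7/3, 4/15) → f = 53/3

The minimum is at (0, 0). Substituting into each constraint, equality holds for (ii) and (v); the remaining constraints have slack.

(ii) and (v)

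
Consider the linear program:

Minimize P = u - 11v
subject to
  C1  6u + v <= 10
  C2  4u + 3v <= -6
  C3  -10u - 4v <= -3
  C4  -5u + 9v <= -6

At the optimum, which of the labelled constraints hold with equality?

Vertices and P = u - 11v:
  (18/7, -38/7) → P = 436/7
  (37/14, -41/7) → P = 939/14
  (33/14, -36/7) → P = 825/14

The minimum is at (33/14, -36/7). Substituting into each constraint, equality holds for C2 and C3; the remaining constraints have slack.

C2 and C3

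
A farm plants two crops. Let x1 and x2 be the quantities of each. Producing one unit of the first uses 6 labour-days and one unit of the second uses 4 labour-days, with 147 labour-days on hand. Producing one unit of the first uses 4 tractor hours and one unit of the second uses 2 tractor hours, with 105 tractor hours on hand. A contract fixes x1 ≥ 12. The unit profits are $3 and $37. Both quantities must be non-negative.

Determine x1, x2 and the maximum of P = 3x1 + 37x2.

Vertices and P = 3x1 + 37x2:
  (49/2, 0) → P = 147/2
  (12, 0) → P = 36
  (12, 75/4) → P = 2919/4

x1 = 12, x2 = 75/4, maximum P = 2919/4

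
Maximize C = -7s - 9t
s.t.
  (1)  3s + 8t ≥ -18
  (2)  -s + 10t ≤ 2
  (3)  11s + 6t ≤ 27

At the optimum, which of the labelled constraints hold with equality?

Feasible corners and C = -7s - 9t:
  (-98/19, -6/19) → C = 740/19
  (162/35, -279/70) → C = 243/70
  (129/58, 49/116) → C = -2247/116

The maximum is at (-98/19, -6/19). Substituting into each constraint, equality holds for (1) and (2); the remaining constraints have slack.

(1) and (2)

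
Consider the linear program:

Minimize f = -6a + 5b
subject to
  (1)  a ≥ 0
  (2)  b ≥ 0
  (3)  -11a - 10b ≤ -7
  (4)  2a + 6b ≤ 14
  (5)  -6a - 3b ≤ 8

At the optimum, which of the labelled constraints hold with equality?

(2) and (4)

Extreme points and f = -6a + 5b:
  (0, 7/10) → f = 7/2
  (0, 7/3) → f = 35/3
  (7/11, 0) → f = -42/11
  (7, 0) → f = -42

The minimum is at (7, 0). Substituting into each constraint, equality holds for (2) and (4); the remaining constraints have slack.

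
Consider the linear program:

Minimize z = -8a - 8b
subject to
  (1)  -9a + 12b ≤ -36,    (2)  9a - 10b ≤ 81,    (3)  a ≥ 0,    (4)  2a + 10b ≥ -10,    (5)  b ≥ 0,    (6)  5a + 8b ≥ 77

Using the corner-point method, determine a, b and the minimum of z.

a = 34, b = 45/2, minimum z = -452

Extreme points and z = -8a - 8b:
  (34, 45/2) → z = -452
  (101/11, 171/44) → z = -1150/11
  (709/61, 144/61) → z = -6824/61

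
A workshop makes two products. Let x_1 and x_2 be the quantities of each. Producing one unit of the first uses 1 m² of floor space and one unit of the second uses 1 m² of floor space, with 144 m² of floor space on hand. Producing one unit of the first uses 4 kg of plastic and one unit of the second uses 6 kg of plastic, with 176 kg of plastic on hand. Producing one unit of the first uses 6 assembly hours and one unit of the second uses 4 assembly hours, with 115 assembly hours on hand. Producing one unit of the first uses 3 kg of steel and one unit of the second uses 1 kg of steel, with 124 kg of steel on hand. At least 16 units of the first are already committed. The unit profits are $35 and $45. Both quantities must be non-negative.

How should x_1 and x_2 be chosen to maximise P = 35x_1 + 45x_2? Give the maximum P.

Feasible corners and P = 35x_1 + 45x_2:
  (115/6, 0) → P = 4025/6
  (16, 0) → P = 560
  (16, 19/4) → P = 3095/4

x_1 = 16, x_2 = 19/4, maximum P = 3095/4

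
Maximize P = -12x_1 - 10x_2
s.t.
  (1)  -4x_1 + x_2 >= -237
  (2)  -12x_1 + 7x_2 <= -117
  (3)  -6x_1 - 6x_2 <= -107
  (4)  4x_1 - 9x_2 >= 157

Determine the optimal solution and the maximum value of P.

x_1 = 635/26, x_2 = -257/39, maximum P = -8860/39

Extreme points and P = -12x_1 - 10x_2:
  (1529/30, -497/15) → P = -4204/15
  (247/4, 10) → P = -841
  (635/26, -257/39) → P = -8860/39

The binding constraints are -6x_1 - 6x_2 = -107 and 4x_1 - 9x_2 = 157.
Solving simultaneously gives x_1 = 635/26, x_2 = -257/39.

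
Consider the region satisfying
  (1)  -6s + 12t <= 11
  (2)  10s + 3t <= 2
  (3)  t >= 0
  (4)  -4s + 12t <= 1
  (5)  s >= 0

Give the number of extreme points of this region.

4

The feasible vertices (each the meet of two boundaries and inside every other half-plane) are:
  (1/5, 0)
  (7/44, 3/22)
  (0, 0)
  (0, 1/12)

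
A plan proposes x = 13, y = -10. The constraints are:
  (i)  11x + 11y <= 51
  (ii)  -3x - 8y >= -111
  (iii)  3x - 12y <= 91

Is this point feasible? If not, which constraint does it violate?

not feasible — violates (iii)

Constraint (iii): 3x - 12y = 159, which is not ≤ 91. All other constraints are satisfied.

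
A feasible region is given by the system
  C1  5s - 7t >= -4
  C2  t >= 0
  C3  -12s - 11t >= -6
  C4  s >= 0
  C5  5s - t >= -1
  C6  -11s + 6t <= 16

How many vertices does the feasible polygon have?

The feasible vertices (each the meet of two boundaries and inside every other half-plane) are:
  (1/2, 0)
  (0, 0)
  (0, 6/11)

3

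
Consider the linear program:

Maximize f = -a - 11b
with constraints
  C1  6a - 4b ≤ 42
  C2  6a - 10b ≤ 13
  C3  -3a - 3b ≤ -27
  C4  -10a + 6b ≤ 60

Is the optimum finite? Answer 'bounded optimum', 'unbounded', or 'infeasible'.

bounded optimum

Vertices and f = -a - 11b:
  (92/9, 29/6) → f = -1141/18
  (103/16, 41/16) → f = -277/8
  (-3/8, 75/8) → f = -411/4
The feasible region has finitely many vertices and no improving ray; the maximum is -277/8 at (103/16, 41/16).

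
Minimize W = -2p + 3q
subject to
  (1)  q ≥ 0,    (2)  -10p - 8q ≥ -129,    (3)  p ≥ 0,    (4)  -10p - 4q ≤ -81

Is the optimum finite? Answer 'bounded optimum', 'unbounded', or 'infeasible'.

Corner points and W = -2p + 3q:
  (129/10, 0) → W = -129/5
  (81/10, 0) → W = -81/5
  (33/10, 12) → W = 147/5
The feasible region has finitely many vertices and no improving ray; the minimum is -129/5 at (129/10, 0).

bounded optimum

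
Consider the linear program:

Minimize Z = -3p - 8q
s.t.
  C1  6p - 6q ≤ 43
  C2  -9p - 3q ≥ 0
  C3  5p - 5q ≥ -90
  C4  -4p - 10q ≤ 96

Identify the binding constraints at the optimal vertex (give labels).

Extreme points and Z = -3p - 8q:
  (43/24, -43/8) → Z = 301/8
  (-73/42, -187/21) → Z = 3211/42
  (-9/2, 27/2) → Z = -189/2
  (-138/7, -12/7) → Z = 510/7

The minimum is at (-9/2, 27/2). Substituting into each constraint, equality holds for C2 and C3; the remaining constraints have slack.

C2 and C3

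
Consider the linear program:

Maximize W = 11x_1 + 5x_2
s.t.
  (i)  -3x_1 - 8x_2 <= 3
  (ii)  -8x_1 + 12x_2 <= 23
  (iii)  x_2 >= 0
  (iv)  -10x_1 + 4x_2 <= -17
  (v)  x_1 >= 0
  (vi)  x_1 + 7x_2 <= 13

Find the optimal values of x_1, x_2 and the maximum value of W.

x_1 = 13, x_2 = 0, maximum W = 143

Extreme points and W = 11x_1 + 5x_2:
  (17/10, 0) → W = 187/10
  (13, 0) → W = 143
  (171/74, 113/74) → W = 1223/37

The binding constraints are x_2 = 0 and x_1 + 7x_2 = 13.
Solving simultaneously gives x_1 = 13, x_2 = 0.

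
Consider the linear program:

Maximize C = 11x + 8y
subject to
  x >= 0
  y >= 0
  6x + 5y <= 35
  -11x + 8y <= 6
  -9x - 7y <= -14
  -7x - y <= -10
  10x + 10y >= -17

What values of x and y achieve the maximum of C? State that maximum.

x = 35/6, y = 0, maximum C = 385/6

Corner points and C = 11x + 8y:
  (35/6, 0) → C = 385/6
  (14/9, 0) → C = 154/9
  (250/103, 421/103) → C = 6118/103
  (74/67, 152/67) → C = 2030/67
  (7/5, 1/5) → C = 17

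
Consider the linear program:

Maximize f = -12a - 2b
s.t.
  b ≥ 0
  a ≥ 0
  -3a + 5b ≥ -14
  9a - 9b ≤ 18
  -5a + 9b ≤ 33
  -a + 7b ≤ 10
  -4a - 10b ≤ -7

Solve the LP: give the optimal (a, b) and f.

a = 0, b = 7/10, maximum f = -7/5

The optimum lies where a = 0 and -4a - 10b = -7.
Solving simultaneously gives a = 0, b = 7/10.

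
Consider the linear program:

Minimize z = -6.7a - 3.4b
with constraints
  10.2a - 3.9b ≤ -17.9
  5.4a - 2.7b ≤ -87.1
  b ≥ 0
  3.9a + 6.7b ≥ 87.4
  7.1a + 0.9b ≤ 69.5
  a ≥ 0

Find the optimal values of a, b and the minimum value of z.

Corner points and z = -6.7a - 3.4b:
  (1214/267, 99371/2403) → z = -2055328/12015
  (0, 871/27) → z = -14807/135
  (0, 695/9) → z = -2363/9

At the optimal vertex, 7.1a + 0.9b = 69.5 and a = 0.
Solving simultaneously gives a = 0, b = 695/9.

a = 0, b = 695/9, minimum z = -2363/9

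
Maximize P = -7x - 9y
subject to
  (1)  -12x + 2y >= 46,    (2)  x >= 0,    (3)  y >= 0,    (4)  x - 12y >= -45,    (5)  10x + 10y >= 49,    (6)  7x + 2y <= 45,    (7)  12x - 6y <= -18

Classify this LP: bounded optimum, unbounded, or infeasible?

The boundaries 7x + 2y = 45 and 12x - 6y = -18 meet at (39/11, 111/11), but that point violates -12x + 2y ≥ 46. Every candidate vertex is excluded by some other constraint, so the feasible region is empty.

infeasible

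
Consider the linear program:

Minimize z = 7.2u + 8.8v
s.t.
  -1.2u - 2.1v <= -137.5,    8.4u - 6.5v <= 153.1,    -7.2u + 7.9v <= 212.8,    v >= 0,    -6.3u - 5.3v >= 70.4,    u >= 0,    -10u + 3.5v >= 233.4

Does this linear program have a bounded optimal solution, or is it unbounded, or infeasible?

The boundaries u = 0 and -10u + 3.5v = 233.4 meet at (0, 2334/35), but that point violates -7.2u + 7.9v ≤ 212.8. Every candidate vertex is excluded by some other constraint, so the feasible region is empty.

infeasible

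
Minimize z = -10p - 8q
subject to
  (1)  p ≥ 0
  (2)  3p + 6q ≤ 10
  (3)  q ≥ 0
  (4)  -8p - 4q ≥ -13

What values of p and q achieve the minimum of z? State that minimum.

p = 19/18, q = 41/36, minimum z = -59/3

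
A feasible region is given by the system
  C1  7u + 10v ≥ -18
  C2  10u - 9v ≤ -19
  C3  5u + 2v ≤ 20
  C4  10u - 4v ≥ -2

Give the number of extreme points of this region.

The feasible vertices (each the meet of two boundaries and inside every other half-plane) are:
  (142/65, 59/13)
  (29/25, 17/5)
  (19/10, 21/4)

3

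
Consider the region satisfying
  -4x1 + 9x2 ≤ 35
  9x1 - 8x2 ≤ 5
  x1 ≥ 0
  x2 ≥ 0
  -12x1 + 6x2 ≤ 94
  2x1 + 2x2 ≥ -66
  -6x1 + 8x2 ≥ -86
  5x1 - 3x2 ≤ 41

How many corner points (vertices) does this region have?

Pairwise boundary intersections that survive every other constraint:
  (325/49, 335/49)
  (0, 35/9)
  (5/9, 0)
  (0, 0)

4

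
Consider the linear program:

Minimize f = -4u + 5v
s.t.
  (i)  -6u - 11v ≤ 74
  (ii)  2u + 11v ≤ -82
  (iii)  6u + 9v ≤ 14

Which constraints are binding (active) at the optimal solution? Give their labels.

(i) and (iii)

Extreme points and f = -4u + 5v:
  (2, -86/11) → f = -518/11
  (205/3, -44) → f = -1480/3
  (223/12, -65/6) → f = -257/2

The minimum is at (205/3, -44). Substituting into each constraint, equality holds for (i) and (iii); the remaining constraints have slack.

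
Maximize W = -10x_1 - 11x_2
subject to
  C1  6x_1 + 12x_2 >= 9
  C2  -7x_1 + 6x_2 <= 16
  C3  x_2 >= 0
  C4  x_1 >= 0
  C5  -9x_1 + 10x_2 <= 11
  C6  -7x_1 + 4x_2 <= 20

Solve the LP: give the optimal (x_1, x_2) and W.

x_1 = 0, x_2 = 3/4, maximum W = -33/4

Extreme points and W = -10x_1 - 11x_2:
  (3/2, 0) → W = -15
  (0, 3/4) → W = -33/4
  (0, 11/10) → W = -121/10
The feasible region is unbounded (it extends along (10, 9), (1, 0)), but W strictly decreases along every unbounded feasible direction, so there is no improving ray and the maximum is attained at a vertex.

At the optimal vertex, 6x_1 + 12x_2 = 9 and x_1 = 0.
Solving simultaneously gives x_1 = 0, x_2 = 3/4.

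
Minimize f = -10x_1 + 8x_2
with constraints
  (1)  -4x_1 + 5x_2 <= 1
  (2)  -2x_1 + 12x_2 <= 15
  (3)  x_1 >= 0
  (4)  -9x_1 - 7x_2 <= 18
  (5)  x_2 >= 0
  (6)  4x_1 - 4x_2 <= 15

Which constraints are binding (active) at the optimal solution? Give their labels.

Feasible corners and f = -10x_1 + 8x_2:
  (63/38, 29/19) → f = -83/19
  (0, 1/5) → f = 8/5
  (6, 9/4) → f = -42
  (0, 0) → f = 0
  (15/4, 0) → f = -75/2

The minimum is at (6, 9/4). Substituting into each constraint, equality holds for (2) and (6); the remaining constraints have slack.

(2) and (6)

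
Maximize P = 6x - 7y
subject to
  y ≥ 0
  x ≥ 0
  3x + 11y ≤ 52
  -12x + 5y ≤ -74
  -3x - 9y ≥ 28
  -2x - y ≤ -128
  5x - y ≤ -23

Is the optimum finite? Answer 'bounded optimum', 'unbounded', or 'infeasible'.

infeasible

The boundaries -2x - y = -128 and 5x - y = -23 meet at (15, 98), but that point violates 3x + 11y ≤ 52. Every candidate vertex is excluded by some other constraint, so the feasible region is empty.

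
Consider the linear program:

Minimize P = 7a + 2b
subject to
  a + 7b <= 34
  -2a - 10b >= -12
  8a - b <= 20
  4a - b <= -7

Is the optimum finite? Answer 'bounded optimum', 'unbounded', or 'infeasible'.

From the feasible point (-64, 14), moving in the direction (-7, 1) keeps every constraint satisfied while P decreases without bound.

unbounded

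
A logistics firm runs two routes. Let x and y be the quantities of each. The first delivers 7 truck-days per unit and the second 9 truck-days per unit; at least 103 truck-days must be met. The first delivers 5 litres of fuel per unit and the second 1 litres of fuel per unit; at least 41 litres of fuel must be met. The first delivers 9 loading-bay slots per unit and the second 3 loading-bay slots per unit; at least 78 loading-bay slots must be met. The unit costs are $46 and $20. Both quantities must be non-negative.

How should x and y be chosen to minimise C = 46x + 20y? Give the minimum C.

x = 7, y = 6, minimum C = 442

Feasible corners and C = 46x + 20y:
  (0, 41) → C = 820
  (103/7, 0) → C = 4738/7
  (7, 6) → C = 442
The feasible region is unbounded (it extends along (0, 1), (1, 0)), but C strictly increases along every unbounded feasible direction, so there is no improving ray and the minimum is attained at a vertex.

The optimum lies where 7x + 9y = 103 and 5x + y = 41.
Solving simultaneously gives x = 7, y = 6.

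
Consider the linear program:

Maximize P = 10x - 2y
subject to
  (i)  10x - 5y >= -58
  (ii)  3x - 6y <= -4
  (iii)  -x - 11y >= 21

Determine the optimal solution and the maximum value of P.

x = -170/39, y = -59/39, maximum P = -1582/39

Corner points and P = 10x - 2y:
  (-328/45, -134/45) → P = -1004/15
  (-743/115, -152/115) → P = -7126/115
  (-170/39, -59/39) → P = -1582/39

The binding constraints are 3x - 6y = -4 and -x - 11y = 21.
Solving simultaneously gives x = -170/39, y = -59/39.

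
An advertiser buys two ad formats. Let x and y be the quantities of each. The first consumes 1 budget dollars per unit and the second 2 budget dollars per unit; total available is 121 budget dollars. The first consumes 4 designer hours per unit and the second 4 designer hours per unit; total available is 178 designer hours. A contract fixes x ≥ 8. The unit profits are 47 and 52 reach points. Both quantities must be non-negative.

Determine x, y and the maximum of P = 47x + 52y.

x = 8, y = 73/2, maximum P = 2274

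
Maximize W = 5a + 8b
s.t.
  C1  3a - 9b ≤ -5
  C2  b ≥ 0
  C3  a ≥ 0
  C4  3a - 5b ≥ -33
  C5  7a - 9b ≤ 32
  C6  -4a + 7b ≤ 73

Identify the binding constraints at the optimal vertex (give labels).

C4 and C5

Extreme points and W = 5a + 8b:
  (0, 5/9) → W = 40/9
  (37/4, 131/36) → W = 2713/36
  (0, 33/5) → W = 264/5
  (457/8, 327/8) → W = 4901/8

The maximum is at (457/8, 327/8). Substituting into each constraint, equality holds for C4 and C5; the remaining constraints have slack.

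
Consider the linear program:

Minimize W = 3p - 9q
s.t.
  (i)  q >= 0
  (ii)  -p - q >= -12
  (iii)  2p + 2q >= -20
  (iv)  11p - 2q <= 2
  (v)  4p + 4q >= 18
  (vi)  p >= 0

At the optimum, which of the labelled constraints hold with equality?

(ii) and (vi)

Corner points and W = 3p - 9q:
  (2, 10) → W = -84
  (0, 12) → W = -108
  (11/13, 95/26) → W = -789/26
  (0, 9/2) → W = -81/2

The minimum is at (0, 12). Substituting into each constraint, equality holds for (ii) and (vi); the remaining constraints have slack.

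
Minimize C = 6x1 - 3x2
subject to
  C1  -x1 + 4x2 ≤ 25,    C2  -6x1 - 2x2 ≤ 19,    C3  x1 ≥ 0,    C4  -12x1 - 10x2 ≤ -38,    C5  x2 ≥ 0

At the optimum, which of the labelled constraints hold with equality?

Corner points and C = 6x1 - 3x2:
  (0, 25/4) → C = -75/4
  (0, 19/5) → C = -57/5
  (19/6, 0) → C = 19
The feasible region is unbounded (it extends along (1, 0), (4, 1)), but C strictly increases along every unbounded feasible direction, so there is no improving ray and the minimum is attained at a vertex.

The minimum is at (0, 25/4). Substituting into each constraint, equality holds for C1 and C3; the remaining constraints have slack.

C1 and C3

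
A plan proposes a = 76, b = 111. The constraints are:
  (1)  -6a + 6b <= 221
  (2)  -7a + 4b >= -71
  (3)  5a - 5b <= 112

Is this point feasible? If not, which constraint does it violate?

Constraint (2): -7a + 4b = -88, which is not ≥ -71. All other constraints are satisfied.

not feasible — violates (2)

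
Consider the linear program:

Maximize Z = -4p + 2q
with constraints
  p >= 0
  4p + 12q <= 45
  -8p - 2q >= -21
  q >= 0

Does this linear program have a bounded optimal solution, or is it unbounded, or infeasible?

Corner points and Z = -4p + 2q:
  (0, 15/4) → Z = 15/2
  (0, 0) → Z = 0
  (81/44, 69/22) → Z = -12/11
  (21/8, 0) → Z = -21/2
The feasible region has finitely many vertices and no improving ray; the maximum is 15/2 at (0, 15/4).

bounded optimum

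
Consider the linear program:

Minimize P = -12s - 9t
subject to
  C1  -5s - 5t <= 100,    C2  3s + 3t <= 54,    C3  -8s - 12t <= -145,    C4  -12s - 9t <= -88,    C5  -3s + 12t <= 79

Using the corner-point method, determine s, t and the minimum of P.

s = 71/4, t = 1/4, minimum P = -861/4

The optimum lies where 3s + 3t = 54 and -8s - 12t = -145.
Solving simultaneously gives s = 71/4, t = 1/4.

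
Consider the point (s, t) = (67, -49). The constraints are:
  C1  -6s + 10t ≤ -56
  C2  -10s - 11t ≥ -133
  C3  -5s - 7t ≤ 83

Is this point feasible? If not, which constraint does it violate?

feasible

C1: -892 ≤ -56 ✓
C2: -131 ≥ -133 ✓
C3: 8 ≤ 83 ✓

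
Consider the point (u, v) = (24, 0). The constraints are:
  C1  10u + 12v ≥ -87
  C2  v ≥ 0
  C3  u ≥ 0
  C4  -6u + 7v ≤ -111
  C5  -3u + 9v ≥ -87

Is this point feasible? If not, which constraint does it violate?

C1: 240 ≥ -87 ✓
C2: 0 ≥ 0 ✓
C3: 24 ≥ 0 ✓
C4: -144 ≤ -111 ✓
C5: -72 ≥ -87 ✓

feasible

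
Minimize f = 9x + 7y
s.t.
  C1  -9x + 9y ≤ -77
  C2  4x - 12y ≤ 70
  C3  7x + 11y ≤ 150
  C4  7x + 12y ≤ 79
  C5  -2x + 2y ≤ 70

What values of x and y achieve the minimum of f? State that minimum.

x = 49/12, y = -161/36, minimum f = 49/9

Feasible corners and f = 9x + 7y:
  (49/12, -161/36) → f = 49/9
  (545/57, 172/171) → f = 15919/171
  (149/11, -29/22) → f = 2479/22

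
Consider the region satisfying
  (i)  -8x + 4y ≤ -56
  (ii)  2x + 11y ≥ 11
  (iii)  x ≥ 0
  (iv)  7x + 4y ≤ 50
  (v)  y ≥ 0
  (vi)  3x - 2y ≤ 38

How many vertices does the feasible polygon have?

3

The feasible vertices (each the meet of two boundaries and inside every other half-plane) are:
  (106/15, 2/15)
  (7, 0)
  (50/7, 0)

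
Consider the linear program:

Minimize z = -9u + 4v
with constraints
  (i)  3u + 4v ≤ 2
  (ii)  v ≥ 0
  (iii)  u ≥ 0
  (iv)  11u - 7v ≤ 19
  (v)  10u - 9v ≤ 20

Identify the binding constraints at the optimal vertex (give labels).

(i) and (ii)

Extreme points and z = -9u + 4v:
  (2/3, 0) → z = -6
  (0, 1/2) → z = 2
  (0, 0) → z = 0

The minimum is at (2/3, 0). Substituting into each constraint, equality holds for (i) and (ii); the remaining constraints have slack.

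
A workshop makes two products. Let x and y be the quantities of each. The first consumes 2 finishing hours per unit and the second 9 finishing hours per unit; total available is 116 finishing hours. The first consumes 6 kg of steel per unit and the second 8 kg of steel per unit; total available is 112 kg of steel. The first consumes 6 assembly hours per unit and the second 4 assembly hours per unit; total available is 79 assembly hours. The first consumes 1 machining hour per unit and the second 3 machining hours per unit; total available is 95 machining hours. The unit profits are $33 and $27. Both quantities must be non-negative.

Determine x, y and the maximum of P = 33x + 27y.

Feasible corners and P = 33x + 27y:
  (0, 0) → P = 0
  (0, 116/9) → P = 348
  (79/6, 0) → P = 869/2
  (40/19, 236/19) → P = 7692/19
  (23/3, 33/4) → P = 1903/4

At the optimal vertex, 6x + 8y = 112 and 6x + 4y = 79.
Solving simultaneously gives x = 23/3, y = 33/4.

x = 23/3, y = 33/4, maximum P = 1903/4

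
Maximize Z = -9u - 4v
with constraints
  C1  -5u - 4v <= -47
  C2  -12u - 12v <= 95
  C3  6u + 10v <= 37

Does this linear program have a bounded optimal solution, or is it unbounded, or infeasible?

Corner points and Z = -9u - 4v:
  (236/3, -1039/12) → Z = -1085/3
  (161/13, -97/26) → Z = -1255/13
The feasible region has finitely many vertices and no improving ray; the maximum is -1255/13 at (161/13, -97/26).

bounded optimum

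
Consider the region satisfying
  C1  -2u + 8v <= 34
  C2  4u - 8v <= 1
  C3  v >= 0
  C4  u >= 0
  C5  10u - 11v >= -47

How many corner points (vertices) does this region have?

4

Intersecting each pair of boundary lines and keeping only the points that satisfy every inequality leaves:
  (35/2, 69/8)
  (0, 17/4)
  (1/4, 0)
  (0, 0)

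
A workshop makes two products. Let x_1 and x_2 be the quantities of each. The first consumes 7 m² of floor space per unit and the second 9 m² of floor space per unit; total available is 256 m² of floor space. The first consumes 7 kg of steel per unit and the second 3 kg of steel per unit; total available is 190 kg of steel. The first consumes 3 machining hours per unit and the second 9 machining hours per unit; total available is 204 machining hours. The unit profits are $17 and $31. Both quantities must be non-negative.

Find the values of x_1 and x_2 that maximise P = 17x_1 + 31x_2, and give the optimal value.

x_1 = 13, x_2 = 55/3, maximum P = 2368/3

Extreme points and P = 17x_1 + 31x_2:
  (0, 0) → P = 0
  (0, 68/3) → P = 2108/3
  (190/7, 0) → P = 3230/7
  (157/7, 11) → P = 5056/7
  (13, 55/3) → P = 2368/3

At the optimal vertex, 7x_1 + 9x_2 = 256 and 3x_1 + 9x_2 = 204.
Solving simultaneously gives x_1 = 13, x_2 = 55/3.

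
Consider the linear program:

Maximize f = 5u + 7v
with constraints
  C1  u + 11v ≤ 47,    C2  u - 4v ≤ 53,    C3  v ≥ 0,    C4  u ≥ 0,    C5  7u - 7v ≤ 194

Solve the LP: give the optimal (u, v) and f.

u = 821/28, v = 45/28, maximum f = 1105/7

Vertices and f = 5u + 7v:
  (0, 47/11) → f = 329/11
  (821/28, 45/28) → f = 1105/7
  (0, 0) → f = 0
  (194/7, 0) → f = 970/7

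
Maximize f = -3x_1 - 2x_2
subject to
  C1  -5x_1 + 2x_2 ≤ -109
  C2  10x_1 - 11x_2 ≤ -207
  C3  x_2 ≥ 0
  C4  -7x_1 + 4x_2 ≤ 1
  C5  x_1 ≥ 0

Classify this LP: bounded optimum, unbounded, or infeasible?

bounded optimum

Corner points and f = -3x_1 - 2x_2:
  (1613/35, 425/7) → f = -9089/35
  (73, 128) → f = -475
The feasible region has finitely many vertices and no improving ray; the maximum is -9089/35 at (1613/35, 425/7).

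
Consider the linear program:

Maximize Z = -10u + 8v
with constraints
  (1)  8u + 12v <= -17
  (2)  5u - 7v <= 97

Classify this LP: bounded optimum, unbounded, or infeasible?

unbounded

From the feasible point (1045/116, -861/116), moving in the direction (-7, -5) keeps every constraint satisfied while Z increases without bound.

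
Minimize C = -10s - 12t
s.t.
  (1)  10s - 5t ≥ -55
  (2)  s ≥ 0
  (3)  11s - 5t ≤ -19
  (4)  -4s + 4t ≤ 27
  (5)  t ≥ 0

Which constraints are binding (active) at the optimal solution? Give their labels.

Corner points and C = -10s - 12t:
  (0, 19/5) → C = -228/5
  (0, 27/4) → C = -81
  (59/24, 221/24) → C = -1621/12

The minimum is at (59/24, 221/24). Substituting into each constraint, equality holds for (3) and (4); the remaining constraints have slack.

(3) and (4)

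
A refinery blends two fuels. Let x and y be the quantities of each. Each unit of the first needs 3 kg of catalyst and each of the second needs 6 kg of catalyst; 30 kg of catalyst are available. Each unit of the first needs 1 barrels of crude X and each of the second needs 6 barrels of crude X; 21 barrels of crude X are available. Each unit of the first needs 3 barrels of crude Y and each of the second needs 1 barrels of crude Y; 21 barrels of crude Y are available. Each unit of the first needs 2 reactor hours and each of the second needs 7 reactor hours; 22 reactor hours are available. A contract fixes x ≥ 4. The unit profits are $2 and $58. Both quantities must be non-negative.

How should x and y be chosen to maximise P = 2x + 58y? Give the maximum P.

x = 4, y = 2, maximum P = 124

Extreme points and P = 2x + 58y:
  (7, 0) → P = 14
  (4, 0) → P = 8
  (125/19, 24/19) → P = 1642/19
  (4, 2) → P = 124

At the optimal vertex, 2x + 7y = 22 and x = 4.
Solving simultaneously gives x = 4, y = 2.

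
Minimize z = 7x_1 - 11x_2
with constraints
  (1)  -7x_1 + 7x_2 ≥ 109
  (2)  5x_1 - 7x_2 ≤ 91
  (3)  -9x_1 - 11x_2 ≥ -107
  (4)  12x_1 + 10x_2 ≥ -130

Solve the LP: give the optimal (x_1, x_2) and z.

Vertices and z = 7x_1 - 11x_2:
  (-45/14, 173/14) → z = -1109/7
  (-1000/77, 199/77) → z = -9189/77
  (-1250/21, 409/7) → z = -22247/21

x_1 = -1250/21, x_2 = 409/7, minimum z = -22247/21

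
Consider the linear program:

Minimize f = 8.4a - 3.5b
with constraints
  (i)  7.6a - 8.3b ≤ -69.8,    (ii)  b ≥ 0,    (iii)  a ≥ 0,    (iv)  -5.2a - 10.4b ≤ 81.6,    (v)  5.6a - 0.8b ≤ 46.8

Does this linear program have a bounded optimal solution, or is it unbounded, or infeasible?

From the feasible point (0, 698/83), moving in the direction (0, 1) keeps every constraint satisfied while f decreases without bound.

unbounded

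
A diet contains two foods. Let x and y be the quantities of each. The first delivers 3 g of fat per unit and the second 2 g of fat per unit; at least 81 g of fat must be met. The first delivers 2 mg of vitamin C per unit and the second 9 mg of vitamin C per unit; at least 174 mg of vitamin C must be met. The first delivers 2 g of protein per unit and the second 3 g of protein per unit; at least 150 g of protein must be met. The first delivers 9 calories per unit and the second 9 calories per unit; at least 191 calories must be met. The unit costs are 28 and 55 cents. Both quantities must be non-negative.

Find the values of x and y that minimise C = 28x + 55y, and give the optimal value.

x = 69, y = 4, minimum C = 2152

Feasible corners and C = 28x + 55y:
  (0, 50) → C = 2750
  (87, 0) → C = 2436
  (69, 4) → C = 2152
The feasible region is unbounded (it extends along (0, 1), (1, 0)), but C strictly increases along every unbounded feasible direction, so there is no improving ray and the minimum is attained at a vertex.

At the optimal vertex, 2x + 9y = 174 and 2x + 3y = 150.
Solving simultaneously gives x = 69, y = 4.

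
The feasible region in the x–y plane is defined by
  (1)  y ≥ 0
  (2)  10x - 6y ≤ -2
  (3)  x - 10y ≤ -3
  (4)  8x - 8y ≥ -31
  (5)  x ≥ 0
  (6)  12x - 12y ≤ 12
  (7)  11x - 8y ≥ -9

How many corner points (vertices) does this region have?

3

Of the 20 pairwise boundary intersections, those satisfying every inequality are:
  (0, 1/3)
  (19/7, 34/7)
  (0, 9/8)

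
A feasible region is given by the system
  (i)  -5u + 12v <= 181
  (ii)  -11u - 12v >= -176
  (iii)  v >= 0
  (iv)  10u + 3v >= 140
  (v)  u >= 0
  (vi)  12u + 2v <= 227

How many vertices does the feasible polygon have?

3

The feasible vertices (each the meet of two boundaries and inside every other half-plane) are:
  (16, 0)
  (384/29, 220/87)
  (14, 0)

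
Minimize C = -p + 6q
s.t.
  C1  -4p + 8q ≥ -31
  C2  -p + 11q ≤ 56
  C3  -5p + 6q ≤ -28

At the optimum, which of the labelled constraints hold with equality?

C1 and C3

Extreme points and C = -p + 6q:
  (263/12, 85/12) → C = 247/12
  (19/8, -43/16) → C = -37/2
  (92/7, 44/7) → C = 172/7

The minimum is at (19/8, -43/16). Substituting into each constraint, equality holds for C1 and C3; the remaining constraints have slack.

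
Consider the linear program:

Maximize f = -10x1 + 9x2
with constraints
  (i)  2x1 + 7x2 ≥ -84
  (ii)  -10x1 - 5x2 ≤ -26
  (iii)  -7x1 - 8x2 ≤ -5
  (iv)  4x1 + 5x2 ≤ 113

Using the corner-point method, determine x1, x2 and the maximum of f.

The optimum lies where -10x1 - 5x2 = -26 and 4x1 + 5x2 = 113.
Solving simultaneously gives x1 = -29/2, x2 = 171/5.

x1 = -29/2, x2 = 171/5, maximum f = 2264/5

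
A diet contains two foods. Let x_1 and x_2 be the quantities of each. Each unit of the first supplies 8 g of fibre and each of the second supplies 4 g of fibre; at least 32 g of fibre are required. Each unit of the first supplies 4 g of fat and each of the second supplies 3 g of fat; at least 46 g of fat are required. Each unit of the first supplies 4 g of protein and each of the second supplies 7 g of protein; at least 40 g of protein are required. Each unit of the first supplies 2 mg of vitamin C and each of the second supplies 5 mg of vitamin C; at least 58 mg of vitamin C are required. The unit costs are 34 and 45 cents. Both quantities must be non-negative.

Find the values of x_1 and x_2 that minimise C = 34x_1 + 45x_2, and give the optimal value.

x_1 = 4, x_2 = 10, minimum C = 586

Corner points and C = 34x_1 + 45x_2:
  (0, 46/3) → C = 690
  (29, 0) → C = 986
  (4, 10) → C = 586
The feasible region is unbounded (it extends along (0, 1), (1, 0)), but C strictly increases along every unbounded feasible direction, so there is no improving ray and the minimum is attained at a vertex.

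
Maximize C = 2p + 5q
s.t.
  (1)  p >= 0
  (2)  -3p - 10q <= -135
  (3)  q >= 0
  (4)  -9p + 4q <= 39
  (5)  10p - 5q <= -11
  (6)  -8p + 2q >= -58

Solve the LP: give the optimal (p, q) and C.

Feasible corners and C = 2p + 5q:
  (25/17, 222/17) → C = 1160/17
  (113/23, 1383/115) → C = 1609/23
  (155/7, 417/7) → C = 2395/7
  (78/5, 167/5) → C = 991/5

p = 155/7, q = 417/7, maximum C = 2395/7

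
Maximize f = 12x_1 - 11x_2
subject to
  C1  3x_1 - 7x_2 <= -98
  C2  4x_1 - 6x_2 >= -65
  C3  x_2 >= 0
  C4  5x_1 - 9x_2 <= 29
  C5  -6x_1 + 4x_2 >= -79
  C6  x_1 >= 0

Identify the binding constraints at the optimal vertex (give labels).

Extreme points and f = 12x_1 - 11x_2:
  (133/10, 197/10) → f = -571/10
  (63/2, 55/2) → f = 151/2
  (367/10, 353/10) → f = 521/10

The maximum is at (63/2, 55/2). Substituting into each constraint, equality holds for C1 and C5; the remaining constraints have slack.

C1 and C5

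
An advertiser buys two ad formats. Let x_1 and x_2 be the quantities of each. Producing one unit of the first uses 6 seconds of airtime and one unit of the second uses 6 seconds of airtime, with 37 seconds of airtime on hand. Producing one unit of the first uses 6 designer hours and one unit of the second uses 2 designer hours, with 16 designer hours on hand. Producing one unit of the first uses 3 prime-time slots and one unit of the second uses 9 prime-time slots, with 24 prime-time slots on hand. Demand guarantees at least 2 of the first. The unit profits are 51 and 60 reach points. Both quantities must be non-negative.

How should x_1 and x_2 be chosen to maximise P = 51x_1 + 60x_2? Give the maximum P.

x_1 = 2, x_2 = 2, maximum P = 222

Feasible corners and P = 51x_1 + 60x_2:
  (8/3, 0) → P = 136
  (2, 0) → P = 102
  (2, 2) → P = 222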